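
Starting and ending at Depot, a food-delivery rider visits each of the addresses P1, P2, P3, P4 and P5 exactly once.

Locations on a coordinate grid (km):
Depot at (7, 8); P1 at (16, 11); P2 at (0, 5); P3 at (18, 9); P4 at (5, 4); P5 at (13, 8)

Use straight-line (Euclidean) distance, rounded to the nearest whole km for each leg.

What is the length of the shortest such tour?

Minimum total distance: 39 km.

There are 60 distinct closed tours to check (reversals are equivalent).
Depot→P1→P2→P3→P4→P5→Depot: 9+17+18+14+9+6 = 73
Depot→P1→P2→P3→P5→P4→Depot: 9+17+18+5+9+4 = 62
Depot→P1→P2→P4→P3→P5→Depot: 9+17+5+14+5+6 = 56
Depot→P1→P2→P4→P5→P3→Depot: 9+17+5+9+5+11 = 56
Depot→P1→P2→P5→P3→P4→Depot: 9+17+13+5+14+4 = 62
Depot→P1→P2→P5→P4→P3→Depot: 9+17+13+9+14+11 = 73
Depot→P1→P3→P2→P4→P5→Depot: 9+3+18+5+9+6 = 50
Depot→P1→P3→P2→P5→P4→Depot: 9+3+18+13+9+4 = 56
Depot→P1→P3→P4→P2→P5→Depot: 9+3+14+5+13+6 = 50
Depot→P1→P3→P4→P5→P2→Depot: 9+3+14+9+13+8 = 56
Depot→P1→P3→P5→P2→P4→Depot: 9+3+5+13+5+4 = 39
Depot→P1→P3→P5→P4→P2→Depot: 9+3+5+9+5+8 = 39
Depot→P1→P4→P2→P3→P5→Depot: 9+13+5+18+5+6 = 56
Depot→P1→P4→P2→P5→P3→Depot: 9+13+5+13+5+11 = 56
… (46 more)
The minimum is 39.
One optimal route: Depot → P1 → P3 → P5 → P2 → P4 → Depot (or its reverse).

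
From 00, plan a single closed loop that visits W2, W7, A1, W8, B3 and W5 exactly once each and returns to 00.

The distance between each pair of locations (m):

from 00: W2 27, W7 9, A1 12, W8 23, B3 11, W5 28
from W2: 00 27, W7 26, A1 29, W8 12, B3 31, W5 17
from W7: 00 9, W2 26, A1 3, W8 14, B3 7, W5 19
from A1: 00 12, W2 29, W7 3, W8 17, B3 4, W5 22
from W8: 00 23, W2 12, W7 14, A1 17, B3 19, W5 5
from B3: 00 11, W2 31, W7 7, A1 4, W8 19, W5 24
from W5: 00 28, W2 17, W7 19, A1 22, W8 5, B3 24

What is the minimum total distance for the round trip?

00 - W2 - W7 - A1 - W8 - B3 - W5 - 00: 27+26+3+17+19+24+28 = 144
00 - W2 - W7 - A1 - W8 - W5 - B3 - 00: 27+26+3+17+5+24+11 = 113
00 - W2 - W7 - A1 - B3 - W8 - W5 - 00: 27+26+3+4+19+5+28 = 112
00 - W2 - W7 - A1 - B3 - W5 - W8 - 00: 27+26+3+4+24+5+23 = 112
00 - W2 - W7 - A1 - W5 - W8 - B3 - 00: 27+26+3+22+5+19+11 = 113
00 - W2 - W7 - A1 - W5 - B3 - W8 - 00: 27+26+3+22+24+19+23 = 144
00 - W2 - W7 - W8 - A1 - B3 - W5 - 00: 27+26+14+17+4+24+28 = 140
00 - W2 - W7 - W8 - A1 - W5 - B3 - 00: 27+26+14+17+22+24+11 = 141
… (352 more)
00 - W2 - W8 - W5 - W7 - A1 - B3 - 00: 27+12+5+19+3+4+11 = 81  ← best
The minimum is 81.
One optimal route: 00 → W2 → W8 → W5 → W7 → A1 → B3 → 00 (or its reverse).

81 m — the shortest possible round trip.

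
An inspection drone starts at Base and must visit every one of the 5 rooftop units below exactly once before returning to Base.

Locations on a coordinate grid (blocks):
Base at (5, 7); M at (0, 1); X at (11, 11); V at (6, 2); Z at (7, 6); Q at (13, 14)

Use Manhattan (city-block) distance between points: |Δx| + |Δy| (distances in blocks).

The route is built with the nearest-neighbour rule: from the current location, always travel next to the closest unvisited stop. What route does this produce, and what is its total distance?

At Base the remaining stops are Z 3, V 6, X 10, M 11, Q 15; go to Z.
At Z the remaining stops are V 5, X 9, M 12, Q 14; go to V.
At V the remaining stops are M 7, X 14, Q 19; go to M.
At M the remaining stops are X 21, Q 26; go to X.
At X the remaining stops are Q 5; go to Q.
Return Q→Base: 15.
Total = 3 + 5 + 7 + 21 + 5 + 15 = 56.

Nearest-neighbour total = 56 blocks; route Base → Z → V → M → X → Q → Base.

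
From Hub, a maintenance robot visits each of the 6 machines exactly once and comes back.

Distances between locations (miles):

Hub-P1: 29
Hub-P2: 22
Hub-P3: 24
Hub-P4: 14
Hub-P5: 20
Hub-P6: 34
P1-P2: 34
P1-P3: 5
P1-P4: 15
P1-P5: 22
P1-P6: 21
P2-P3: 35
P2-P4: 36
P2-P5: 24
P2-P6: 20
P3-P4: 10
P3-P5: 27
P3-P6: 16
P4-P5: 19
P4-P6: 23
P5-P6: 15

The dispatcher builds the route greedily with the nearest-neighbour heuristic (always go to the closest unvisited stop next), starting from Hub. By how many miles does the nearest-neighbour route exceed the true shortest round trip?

From Hub: P4=14, P5=20, P2=22, P3=24, P1=29, P6=34 → choose P4 (14).
From P4: P3=10, P1=15, P5=19, P6=23, P2=36 → choose P3 (10).
From P3: P1=5, P6=16, P5=27, P2=35 → choose P1 (5).
From P1: P6=21, P5=22, P2=34 → choose P6 (21).
From P6: P5=15, P2=20 → choose P5 (15).
From P5: P2=24 → choose P2 (24).
NN route Hub → P4 → P3 → P1 → P6 → P5 → P2 → Hub costs 111.
Optimal: Hub → P2 → P6 → P5 → P1 → P3 → P4 → Hub costs 108 (by enumerating all 360 distinct tours).
Excess = 111 − 108 = 3.

Excess over optimum: 3 miles.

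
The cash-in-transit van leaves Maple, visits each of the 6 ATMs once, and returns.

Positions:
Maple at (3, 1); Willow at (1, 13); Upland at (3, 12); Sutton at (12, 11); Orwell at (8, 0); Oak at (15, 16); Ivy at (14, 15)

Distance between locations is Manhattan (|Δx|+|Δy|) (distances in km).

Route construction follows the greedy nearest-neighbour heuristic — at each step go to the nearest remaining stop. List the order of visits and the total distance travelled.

Nearest-neighbour total = 62 km; route Maple → Orwell → Sutton → Ivy → Oak → Upland → Willow → Maple.

Maple → [Orwell:6 / Upland:11 / Willow:14 / Sutton:19 / Ivy:25 / Oak:27] → Orwell (6)
Orwell → [Sutton:15 / Upland:17 / Willow:20 / Ivy:21 / Oak:23] → Sutton (15)
Sutton → [Ivy:6 / Oak:8 / Upland:10 / Willow:13] → Ivy (6)
Ivy → [Oak:2 / Upland:14 / Willow:15] → Oak (2)
Oak → [Upland:16 / Willow:17] → Upland (16)
Upland → [Willow:3] → Willow (3)
Return Willow→Maple: 14.
Total = 6 + 15 + 6 + 2 + 16 + 3 + 14 = 62.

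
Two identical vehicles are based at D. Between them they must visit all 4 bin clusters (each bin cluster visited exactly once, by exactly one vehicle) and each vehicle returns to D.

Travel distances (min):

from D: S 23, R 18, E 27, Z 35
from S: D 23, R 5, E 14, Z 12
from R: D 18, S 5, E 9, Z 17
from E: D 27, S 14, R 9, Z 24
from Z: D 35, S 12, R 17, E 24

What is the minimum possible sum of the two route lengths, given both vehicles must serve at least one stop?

Check every non-empty split of the stops between the two vehicles; for each half take its own optimal tour:
  {S} + {R, E, Z}: 46 + 86 = 132
  {R} + {S, E, Z}: 36 + 86 = 122
  {S, R} + {E, Z}: 46 + 86 = 132
  {E} + {S, R, Z}: 54 + 70 = 124
  {S, E} + {R, Z}: 64 + 70 = 134
  {R, E} + {S, Z}: 54 + 70 = 124
  … (7 splits in total)
Best: vehicle 1 D → R → D = 36; vehicle 2 D → S → Z → E → D = 86; combined 122.

122 min — the smallest possible combined total.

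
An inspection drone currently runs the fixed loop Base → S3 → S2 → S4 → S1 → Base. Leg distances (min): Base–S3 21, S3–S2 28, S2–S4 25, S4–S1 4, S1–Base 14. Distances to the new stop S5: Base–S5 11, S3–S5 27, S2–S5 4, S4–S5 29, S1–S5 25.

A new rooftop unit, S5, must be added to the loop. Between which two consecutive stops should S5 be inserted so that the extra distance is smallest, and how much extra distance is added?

+3 min — insert S5 between S3 and S2.

Insertion cost between consecutive stops i–j is d(i,S5) + d(S5,j) − d(i,j):
  between Base and S3: 11 + 27 − 21 = 17
  between S3 and S2: 27 + 4 − 28 = 3
  between S2 and S4: 4 + 29 − 25 = 8
  between S4 and S1: 29 + 25 − 4 = 50
  between S1 and Base: 25 + 11 − 14 = 22
Cheapest insertion is between S3 and S2, adding 3.
New total = 92 + 3 = 95.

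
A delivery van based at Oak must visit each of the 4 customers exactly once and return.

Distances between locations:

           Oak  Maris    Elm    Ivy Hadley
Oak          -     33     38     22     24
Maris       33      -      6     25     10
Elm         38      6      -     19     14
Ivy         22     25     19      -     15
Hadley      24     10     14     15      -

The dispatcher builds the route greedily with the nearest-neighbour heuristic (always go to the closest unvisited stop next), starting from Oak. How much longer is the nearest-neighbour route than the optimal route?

The nearest-neighbour route is 10 longer than optimal.

From Oak: Ivy=22, Hadley=24, Maris=33, Elm=38 → choose Ivy (22).
From Ivy: Hadley=15, Elm=19, Maris=25 → choose Hadley (15).
From Hadley: Maris=10, Elm=14 → choose Maris (10).
From Maris: Elm=6 → choose Elm (6).
NN route Oak → Ivy → Hadley → Maris → Elm → Oak costs 91.
Optimal: Oak → Ivy → Elm → Maris → Hadley → Oak costs 81 (by enumerating all 12 distinct tours).
Excess = 91 − 81 = 10.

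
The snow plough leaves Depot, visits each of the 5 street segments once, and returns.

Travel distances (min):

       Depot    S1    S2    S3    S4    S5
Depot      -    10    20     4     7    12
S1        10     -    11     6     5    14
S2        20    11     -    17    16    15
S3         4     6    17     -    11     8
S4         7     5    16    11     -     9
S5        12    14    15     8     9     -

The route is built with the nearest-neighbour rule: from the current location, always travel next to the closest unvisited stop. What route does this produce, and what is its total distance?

59 min along Depot → S3 → S1 → S4 → S5 → S2 → Depot.

At Depot the remaining stops are S3 4, S4 7, S1 10, S5 12, S2 20; go to S3.
At S3 the remaining stops are S1 6, S5 8, S4 11, S2 17; go to S1.
At S1 the remaining stops are S4 5, S2 11, S5 14; go to S4.
At S4 the remaining stops are S5 9, S2 16; go to S5.
At S5 the remaining stops are S2 15; go to S2.
Return S2→Depot: 20.
Total = 4 + 6 + 5 + 9 + 15 + 20 = 59.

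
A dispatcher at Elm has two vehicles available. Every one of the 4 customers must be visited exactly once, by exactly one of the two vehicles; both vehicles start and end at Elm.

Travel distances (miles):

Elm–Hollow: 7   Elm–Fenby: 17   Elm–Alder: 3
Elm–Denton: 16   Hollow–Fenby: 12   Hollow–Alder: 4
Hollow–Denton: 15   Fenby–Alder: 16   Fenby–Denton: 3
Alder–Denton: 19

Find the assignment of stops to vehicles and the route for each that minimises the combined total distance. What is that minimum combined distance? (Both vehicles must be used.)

44 miles — the smallest possible combined total.

There are 2^3 − 1 = 7 ways to divide the 4 stops into two non-empty groups. For each, the best each vehicle can do is its own shortest tour through its group:
  {Hollow} + {Fenby, Alder, Denton}: 14 + 38 = 52
  {Fenby} + {Hollow, Alder, Denton}: 34 + 38 = 72
  {Hollow, Fenby} + {Alder, Denton}: 36 + 38 = 74
  {Alder} + {Hollow, Fenby, Denton}: 6 + 38 = 44
  {Hollow, Alder} + {Fenby, Denton}: 14 + 36 = 50
  {Fenby, Alder} + {Hollow, Denton}: 36 + 38 = 74
  … (7 splits in total)
Best: vehicle 1 Elm → Alder → Elm = 6; vehicle 2 Elm → Hollow → Fenby → Denton → Elm = 38; combined 44.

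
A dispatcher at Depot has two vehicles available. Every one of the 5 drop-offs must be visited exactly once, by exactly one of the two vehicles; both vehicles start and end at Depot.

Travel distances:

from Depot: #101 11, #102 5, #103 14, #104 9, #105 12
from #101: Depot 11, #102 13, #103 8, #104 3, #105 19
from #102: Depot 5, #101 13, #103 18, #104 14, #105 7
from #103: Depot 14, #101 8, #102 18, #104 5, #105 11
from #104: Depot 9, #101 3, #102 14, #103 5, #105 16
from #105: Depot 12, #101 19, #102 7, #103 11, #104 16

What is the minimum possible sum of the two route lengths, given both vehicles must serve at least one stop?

52 — the smallest possible combined total.

There are 2^4 − 1 = 15 ways to divide the 5 stops into two non-empty groups. For each, the best each vehicle can do is its own shortest tour through its group:
  {#101} + {#102, #103, #104, #105}: 22 + 37 = 59
  {#102} + {#101, #103, #104, #105}: 10 + 42 = 52
  {#101, #102} + {#103, #104, #105}: 29 + 37 = 66
  {#103} + {#101, #102, #104, #105}: 28 + 42 = 70
  {#101, #103} + {#102, #104, #105}: 33 + 37 = 70
  {#102, #103} + {#101, #104, #105}: 37 + 42 = 79
  … (15 splits in total)
Best: vehicle 1 Depot → #102 → Depot = 10; vehicle 2 Depot → #101 → #104 → #103 → #105 → Depot = 42; combined 52.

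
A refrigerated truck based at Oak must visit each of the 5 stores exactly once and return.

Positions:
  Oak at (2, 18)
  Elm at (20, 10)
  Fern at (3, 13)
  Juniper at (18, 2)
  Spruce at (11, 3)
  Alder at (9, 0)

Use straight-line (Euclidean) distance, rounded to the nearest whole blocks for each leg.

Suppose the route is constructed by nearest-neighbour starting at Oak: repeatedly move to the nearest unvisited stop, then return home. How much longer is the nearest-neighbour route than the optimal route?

The nearest-neighbour route is 1 blocks longer than optimal.

From Oak: Fern=5, Spruce=17, Alder=19, Elm=20, Juniper=23 → choose Fern (5).
From Fern: Spruce=13, Alder=14, Elm=17, Juniper=19 → choose Spruce (13).
From Spruce: Alder=4, Juniper=7, Elm=11 → choose Alder (4).
From Alder: Juniper=9, Elm=15 → choose Juniper (9).
From Juniper: Elm=8 → choose Elm (8).
NN route Oak → Fern → Spruce → Alder → Juniper → Elm → Oak costs 59.
Optimal: Oak → Elm → Juniper → Spruce → Alder → Fern → Oak costs 58 (by enumerating all 60 distinct tours).
Excess = 59 − 58 = 1.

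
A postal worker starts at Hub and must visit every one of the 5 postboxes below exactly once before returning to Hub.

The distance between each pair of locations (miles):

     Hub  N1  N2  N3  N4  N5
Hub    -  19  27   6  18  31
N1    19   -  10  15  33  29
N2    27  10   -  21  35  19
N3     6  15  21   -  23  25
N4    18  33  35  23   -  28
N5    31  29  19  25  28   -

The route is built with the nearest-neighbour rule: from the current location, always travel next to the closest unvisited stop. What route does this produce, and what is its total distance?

Total distance 96 miles via the nearest-neighbour route Hub → N3 → N1 → N2 → N5 → N4 → Hub.

At Hub the remaining stops are N3 6, N4 18, N1 19, N2 27, N5 31; go to N3.
At N3 the remaining stops are N1 15, N2 21, N4 23, N5 25; go to N1.
At N1 the remaining stops are N2 10, N5 29, N4 33; go to N2.
At N2 the remaining stops are N5 19, N4 35; go to N5.
At N5 the remaining stops are N4 28; go to N4.
Return N4→Hub: 18.
Total = 6 + 15 + 10 + 19 + 28 + 18 = 96.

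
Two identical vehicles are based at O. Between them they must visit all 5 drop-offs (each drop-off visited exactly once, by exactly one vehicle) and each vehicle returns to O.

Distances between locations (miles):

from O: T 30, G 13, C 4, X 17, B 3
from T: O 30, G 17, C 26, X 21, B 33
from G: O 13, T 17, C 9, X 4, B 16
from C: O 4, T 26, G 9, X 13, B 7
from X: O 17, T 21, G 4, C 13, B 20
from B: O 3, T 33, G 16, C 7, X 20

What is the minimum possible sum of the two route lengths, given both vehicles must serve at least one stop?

There are 2^4 − 1 = 15 ways to divide the 5 stops into two non-empty groups. For each, the best each vehicle can do is its own shortest tour through its group:
  {T} + {G, C, X, B}: 60 + 40 = 100
  {G} + {T, C, X, B}: 26 + 74 = 100
  {T, G} + {C, X, B}: 60 + 40 = 100
  {C} + {T, G, X, B}: 8 + 74 = 82
  {T, C} + {G, X, B}: 60 + 40 = 100
  {G, C} + {T, X, B}: 26 + 74 = 100
  … (15 splits in total)
  {T, G, C, X} + {B}: 68 + 6 = 74  ← best
Best: vehicle 1 O → T → G → X → C → O = 68; vehicle 2 O → B → O = 6; combined 74.

74 miles — the smallest possible combined total.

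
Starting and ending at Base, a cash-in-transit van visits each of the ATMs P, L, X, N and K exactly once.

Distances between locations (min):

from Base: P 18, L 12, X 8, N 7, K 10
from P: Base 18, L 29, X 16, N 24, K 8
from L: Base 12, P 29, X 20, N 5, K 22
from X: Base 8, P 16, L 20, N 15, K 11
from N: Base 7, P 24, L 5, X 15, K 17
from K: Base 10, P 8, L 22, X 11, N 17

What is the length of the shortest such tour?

Minimum total distance: 66 min.

With 5 stops there are 5!/2 = 60 distinct round trips (a route and its reverse cost the same).
Base - P - L - X - N - K - Base: 18+29+20+15+17+10 = 109
Base - P - L - X - K - N - Base: 18+29+20+11+17+7 = 102
Base - P - L - N - X - K - Base: 18+29+5+15+11+10 = 88
Base - P - L - N - K - X - Base: 18+29+5+17+11+8 = 88
Base - P - L - K - X - N - Base: 18+29+22+11+15+7 = 102
Base - P - L - K - N - X - Base: 18+29+22+17+15+8 = 109
Base - P - X - L - N - K - Base: 18+16+20+5+17+10 = 86
Base - P - X - L - K - N - Base: 18+16+20+22+17+7 = 100
Base - P - X - N - L - K - Base: 18+16+15+5+22+10 = 86
Base - P - X - N - K - L - Base: 18+16+15+17+22+12 = 100
Base - P - X - K - L - N - Base: 18+16+11+22+5+7 = 79
Base - P - X - K - N - L - Base: 18+16+11+17+5+12 = 79
Base - P - N - L - X - K - Base: 18+24+5+20+11+10 = 88
Base - P - N - L - K - X - Base: 18+24+5+22+11+8 = 88
… (46 more)
Base - L - N - X - P - K - Base: 12+5+15+16+8+10 = 66  ← best
The minimum is 66.
One optimal route: Base → L → N → X → P → K → Base (or its reverse).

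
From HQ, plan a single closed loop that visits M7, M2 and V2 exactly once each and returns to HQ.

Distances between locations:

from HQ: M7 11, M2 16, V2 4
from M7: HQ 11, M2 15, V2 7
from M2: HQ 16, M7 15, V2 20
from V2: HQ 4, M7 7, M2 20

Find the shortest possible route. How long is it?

With 3 stops there are 3!/2 = 3 distinct round trips (a route and its reverse cost the same).
HQ - M7 - M2 - V2 - HQ: 11+15+20+4 = 50
HQ - M7 - V2 - M2 - HQ: 11+7+20+16 = 54
HQ - M2 - M7 - V2 - HQ: 16+15+7+4 = 42
The minimum is 42.
One optimal route: HQ → M2 → M7 → V2 → HQ (or its reverse).

Shortest round trip = 42.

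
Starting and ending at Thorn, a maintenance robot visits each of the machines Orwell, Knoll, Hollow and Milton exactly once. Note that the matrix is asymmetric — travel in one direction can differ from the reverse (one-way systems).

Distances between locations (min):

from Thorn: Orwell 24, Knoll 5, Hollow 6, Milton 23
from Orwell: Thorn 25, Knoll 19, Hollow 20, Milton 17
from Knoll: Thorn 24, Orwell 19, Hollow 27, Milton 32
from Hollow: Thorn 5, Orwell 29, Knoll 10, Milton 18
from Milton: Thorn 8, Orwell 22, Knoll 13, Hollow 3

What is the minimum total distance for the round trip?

Minimum total distance: 49 min.

Thorn→Orwell→Knoll→Hollow→Milton→Thorn: 24+19+27+18+8 = 96
Thorn→Orwell→Knoll→Milton→Hollow→Thorn: 24+19+32+3+5 = 83
Thorn→Orwell→Hollow→Knoll→Milton→Thorn: 24+20+10+32+8 = 94
Thorn→Orwell→Hollow→Milton→Knoll→Thorn: 24+20+18+13+24 = 99
Thorn→Orwell→Milton→Knoll→Hollow→Thorn: 24+17+13+27+5 = 86
Thorn→Orwell→Milton→Hollow→Knoll→Thorn: 24+17+3+10+24 = 78
Thorn→Knoll→Orwell→Hollow→Milton→Thorn: 5+19+20+18+8 = 70
Thorn→Knoll→Orwell→Milton→Hollow→Thorn: 5+19+17+3+5 = 49
Thorn→Knoll→Hollow→Orwell→Milton→Thorn: 5+27+29+17+8 = 86
Thorn→Knoll→Hollow→Milton→Orwell→Thorn: 5+27+18+22+25 = 97
Thorn→Knoll→Milton→Orwell→Hollow→Thorn: 5+32+22+20+5 = 84
Thorn→Knoll→Milton→Hollow→Orwell→Thorn: 5+32+3+29+25 = 94
Thorn→Hollow→Orwell→Knoll→Milton→Thorn: 6+29+19+32+8 = 94
Thorn→Hollow→Orwell→Milton→Knoll→Thorn: 6+29+17+13+24 = 89
… (10 more)
The minimum is 49.
One optimal route: Thorn → Knoll → Orwell → Milton → Hollow → Thorn.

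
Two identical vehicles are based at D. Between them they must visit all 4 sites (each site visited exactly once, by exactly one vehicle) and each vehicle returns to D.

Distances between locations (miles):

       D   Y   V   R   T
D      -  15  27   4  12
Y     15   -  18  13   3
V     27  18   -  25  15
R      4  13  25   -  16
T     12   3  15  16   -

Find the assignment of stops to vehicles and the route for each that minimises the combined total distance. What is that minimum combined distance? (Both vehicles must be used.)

68 miles — the smallest possible combined total.

Check every non-empty split of the stops between the two vehicles; for each half take its own optimal tour:
  {Y} + {V, R, T}: 30 + 56 = 86
  {V} + {Y, R, T}: 54 + 32 = 86
  {Y, V} + {R, T}: 60 + 32 = 92
  {R} + {Y, V, T}: 8 + 60 = 68
  {Y, R} + {V, T}: 32 + 54 = 86
  {V, R} + {Y, T}: 56 + 30 = 86
  … (7 splits in total)
Best: vehicle 1 D → R → D = 8; vehicle 2 D → Y → V → T → D = 60; combined 68.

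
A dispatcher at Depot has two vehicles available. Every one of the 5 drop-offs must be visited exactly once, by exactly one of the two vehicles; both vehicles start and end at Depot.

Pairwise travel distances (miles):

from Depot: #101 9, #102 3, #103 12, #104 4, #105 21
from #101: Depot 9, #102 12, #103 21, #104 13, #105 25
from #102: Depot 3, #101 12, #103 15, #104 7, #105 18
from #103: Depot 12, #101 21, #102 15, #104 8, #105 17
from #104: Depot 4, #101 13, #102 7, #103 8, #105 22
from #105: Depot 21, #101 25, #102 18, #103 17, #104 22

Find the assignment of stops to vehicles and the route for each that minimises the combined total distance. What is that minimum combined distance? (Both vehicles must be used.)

Check every non-empty split of the stops between the two vehicles; for each half take its own optimal tour:
  {#101} + {#102, #103, #104, #105}: 18 + 50 = 68
  {#102} + {#101, #103, #104, #105}: 6 + 63 = 69
  {#101, #102} + {#103, #104, #105}: 24 + 50 = 74
  {#103} + {#101, #102, #104, #105}: 24 + 63 = 87
  {#101, #103} + {#102, #104, #105}: 42 + 47 = 89
  {#102, #103} + {#101, #104, #105}: 30 + 60 = 90
  … (15 splits in total)
Best: vehicle 1 Depot → #101 → Depot = 18; vehicle 2 Depot → #102 → #105 → #103 → #104 → Depot = 50; combined 68.

68 miles — the smallest possible combined total.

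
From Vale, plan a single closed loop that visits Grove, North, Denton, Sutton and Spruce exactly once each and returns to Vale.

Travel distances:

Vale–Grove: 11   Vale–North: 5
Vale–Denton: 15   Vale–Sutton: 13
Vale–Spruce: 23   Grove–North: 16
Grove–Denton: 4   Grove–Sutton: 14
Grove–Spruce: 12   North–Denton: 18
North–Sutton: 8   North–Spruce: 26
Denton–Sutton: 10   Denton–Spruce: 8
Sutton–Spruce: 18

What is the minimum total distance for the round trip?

Shortest round trip = 54.

There are 60 distinct closed tours to check (reversals are equivalent).
Vale → Grove → North → Denton → Sutton → Spruce → Vale: 11+16+18+10+18+23 = 96
Vale → Grove → North → Denton → Spruce → Sutton → Vale: 11+16+18+8+18+13 = 84
Vale → Grove → North → Sutton → Denton → Spruce → Vale: 11+16+8+10+8+23 = 76
Vale → Grove → North → Sutton → Spruce → Denton → Vale: 11+16+8+18+8+15 = 76
Vale → Grove → North → Spruce → Denton → Sutton → Vale: 11+16+26+8+10+13 = 84
Vale → Grove → North → Spruce → Sutton → Denton → Vale: 11+16+26+18+10+15 = 96
Vale → Grove → Denton → North → Sutton → Spruce → Vale: 11+4+18+8+18+23 = 82
Vale → Grove → Denton → North → Spruce → Sutton → Vale: 11+4+18+26+18+13 = 90
Vale → Grove → Denton → Sutton → North → Spruce → Vale: 11+4+10+8+26+23 = 82
Vale → Grove → Denton → Sutton → Spruce → North → Vale: 11+4+10+18+26+5 = 74
Vale → Grove → Denton → Spruce → North → Sutton → Vale: 11+4+8+26+8+13 = 70
Vale → Grove → Denton → Spruce → Sutton → North → Vale: 11+4+8+18+8+5 = 54
Vale → Grove → Sutton → North → Denton → Spruce → Vale: 11+14+8+18+8+23 = 82
Vale → Grove → Sutton → North → Spruce → Denton → Vale: 11+14+8+26+8+15 = 82
… (46 more)
The minimum is 54.
One optimal route: Vale → Grove → Denton → Spruce → Sutton → North → Vale (or its reverse).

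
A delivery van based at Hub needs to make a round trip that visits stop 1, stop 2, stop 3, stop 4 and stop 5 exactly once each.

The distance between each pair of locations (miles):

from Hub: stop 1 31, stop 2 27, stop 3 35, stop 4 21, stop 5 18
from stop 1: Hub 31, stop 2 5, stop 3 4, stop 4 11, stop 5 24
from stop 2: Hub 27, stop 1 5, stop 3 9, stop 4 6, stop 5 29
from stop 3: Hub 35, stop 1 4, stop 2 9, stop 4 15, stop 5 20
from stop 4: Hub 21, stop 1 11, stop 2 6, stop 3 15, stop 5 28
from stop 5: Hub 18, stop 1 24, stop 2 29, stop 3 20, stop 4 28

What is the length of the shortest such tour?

Hub-stop 1-stop 2-stop 3-stop 4-stop 5-Hub: 31+5+9+15+28+18 = 106
Hub-stop 1-stop 2-stop 3-stop 5-stop 4-Hub: 31+5+9+20+28+21 = 114
Hub-stop 1-stop 2-stop 4-stop 3-stop 5-Hub: 31+5+6+15+20+18 = 95
Hub-stop 1-stop 2-stop 4-stop 5-stop 3-Hub: 31+5+6+28+20+35 = 125
Hub-stop 1-stop 2-stop 5-stop 3-stop 4-Hub: 31+5+29+20+15+21 = 121
Hub-stop 1-stop 2-stop 5-stop 4-stop 3-Hub: 31+5+29+28+15+35 = 143
Hub-stop 1-stop 3-stop 2-stop 4-stop 5-Hub: 31+4+9+6+28+18 = 96
Hub-stop 1-stop 3-stop 2-stop 5-stop 4-Hub: 31+4+9+29+28+21 = 122
Hub-stop 1-stop 3-stop 4-stop 2-stop 5-Hub: 31+4+15+6+29+18 = 103
Hub-stop 1-stop 3-stop 4-stop 5-stop 2-Hub: 31+4+15+28+29+27 = 134
Hub-stop 1-stop 3-stop 5-stop 2-stop 4-Hub: 31+4+20+29+6+21 = 111
Hub-stop 1-stop 3-stop 5-stop 4-stop 2-Hub: 31+4+20+28+6+27 = 116
Hub-stop 1-stop 4-stop 2-stop 3-stop 5-Hub: 31+11+6+9+20+18 = 95
Hub-stop 1-stop 4-stop 2-stop 5-stop 3-Hub: 31+11+6+29+20+35 = 132
… (46 more)
Hub-stop 4-stop 2-stop 1-stop 3-stop 5-Hub: 21+6+5+4+20+18 = 74  ← best
The minimum is 74.
One optimal route: Hub → stop 4 → stop 2 → stop 1 → stop 3 → stop 5 → Hub (or its reverse).

74 miles — the shortest possible round trip.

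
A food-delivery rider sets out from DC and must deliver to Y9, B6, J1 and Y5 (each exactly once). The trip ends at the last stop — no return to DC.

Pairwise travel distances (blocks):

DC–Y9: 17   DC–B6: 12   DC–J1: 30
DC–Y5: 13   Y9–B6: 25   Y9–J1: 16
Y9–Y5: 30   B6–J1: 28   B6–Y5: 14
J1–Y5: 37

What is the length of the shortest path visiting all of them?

There are 4! = 24 possible orderings.
DC - Y9 - B6 - J1 - Y5: 17+25+28+37 = 107
DC - Y9 - B6 - Y5 - J1: 17+25+14+37 = 93
DC - Y9 - J1 - B6 - Y5: 17+16+28+14 = 75
DC - Y9 - J1 - Y5 - B6: 17+16+37+14 = 84
DC - Y9 - Y5 - B6 - J1: 17+30+14+28 = 89
DC - Y9 - Y5 - J1 - B6: 17+30+37+28 = 112
DC - B6 - Y9 - J1 - Y5: 12+25+16+37 = 90
DC - B6 - Y9 - Y5 - J1: 12+25+30+37 = 104
DC - B6 - J1 - Y9 - Y5: 12+28+16+30 = 86
DC - B6 - J1 - Y5 - Y9: 12+28+37+30 = 107
DC - B6 - Y5 - Y9 - J1: 12+14+30+16 = 72
DC - B6 - Y5 - J1 - Y9: 12+14+37+16 = 79
DC - J1 - Y9 - B6 - Y5: 30+16+25+14 = 85
DC - J1 - Y9 - Y5 - B6: 30+16+30+14 = 90
… (10 more)
DC - Y5 - B6 - Y9 - J1: 13+14+25+16 = 68  ← best
The minimum is 68.
One shortest path: DC → Y5 → B6 → Y9 → J1.

Minimum one-way distance = 68 blocks.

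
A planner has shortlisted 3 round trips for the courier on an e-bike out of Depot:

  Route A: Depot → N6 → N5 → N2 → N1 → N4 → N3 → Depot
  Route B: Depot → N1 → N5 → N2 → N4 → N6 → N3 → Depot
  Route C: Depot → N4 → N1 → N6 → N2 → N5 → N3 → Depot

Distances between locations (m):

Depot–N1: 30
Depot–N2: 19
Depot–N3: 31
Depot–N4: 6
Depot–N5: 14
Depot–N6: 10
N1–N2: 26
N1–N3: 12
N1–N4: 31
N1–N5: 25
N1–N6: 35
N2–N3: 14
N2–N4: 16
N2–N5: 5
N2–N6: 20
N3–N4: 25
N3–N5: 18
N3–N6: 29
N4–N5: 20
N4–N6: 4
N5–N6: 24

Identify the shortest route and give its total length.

Route A: 10 + 24 + 5 + 26 + 31 + 25 + 31 = 152
Route B: 30 + 25 + 5 + 16 + 4 + 29 + 31 = 140
Route C: 6 + 31 + 35 + 20 + 5 + 18 + 31 = 146

140 m — Route B is the shortest.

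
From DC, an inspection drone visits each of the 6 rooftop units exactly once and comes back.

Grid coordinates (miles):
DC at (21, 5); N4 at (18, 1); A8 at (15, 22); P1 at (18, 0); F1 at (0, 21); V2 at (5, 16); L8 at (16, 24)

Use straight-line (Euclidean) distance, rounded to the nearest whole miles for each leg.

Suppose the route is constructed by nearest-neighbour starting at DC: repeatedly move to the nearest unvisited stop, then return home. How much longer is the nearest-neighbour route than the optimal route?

Excess over optimum: 1 miles.

DC: N4=5, P1=6, A8=18, V2=19, L8=20, F1=26 ⇒ N4
N4: P1=1, V2=20, A8=21, L8=23, F1=27 ⇒ P1
P1: V2=21, A8=22, L8=24, F1=28 ⇒ V2
V2: F1=7, A8=12, L8=14 ⇒ F1
F1: A8=15, L8=16 ⇒ A8
A8: L8=2 ⇒ L8
NN route DC → N4 → P1 → V2 → F1 → A8 → L8 → DC costs 71.
Optimal: DC → N4 → P1 → V2 → F1 → L8 → A8 → DC costs 70 (by enumerating all 360 distinct tours).
Excess = 71 − 70 = 1.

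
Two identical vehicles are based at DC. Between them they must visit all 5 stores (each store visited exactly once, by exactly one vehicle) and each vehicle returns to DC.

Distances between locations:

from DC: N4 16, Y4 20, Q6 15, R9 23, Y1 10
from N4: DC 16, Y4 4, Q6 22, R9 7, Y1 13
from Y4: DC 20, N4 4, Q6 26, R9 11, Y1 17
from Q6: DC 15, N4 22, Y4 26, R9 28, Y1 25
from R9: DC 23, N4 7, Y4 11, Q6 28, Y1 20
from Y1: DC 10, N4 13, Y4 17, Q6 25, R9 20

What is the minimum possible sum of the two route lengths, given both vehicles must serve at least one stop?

There are 2^4 − 1 = 15 ways to divide the 5 stops into two non-empty groups. For each, the best each vehicle can do is its own shortest tour through its group:
  {N4} + {Y4, Q6, R9, Y1}: 32 + 81 = 113
  {Y4} + {N4, Q6, R9, Y1}: 40 + 73 = 113
  {N4, Y4} + {Q6, R9, Y1}: 40 + 73 = 113
  {Q6} + {N4, Y4, R9, Y1}: 30 + 61 = 91
  {N4, Q6} + {Y4, R9, Y1}: 53 + 61 = 114
  {Y4, Q6} + {N4, R9, Y1}: 61 + 53 = 114
  … (15 splits in total)
Best: vehicle 1 DC → Q6 → DC = 30; vehicle 2 DC → N4 → Y4 → R9 → Y1 → DC = 61; combined 91.

91 — the smallest possible combined total.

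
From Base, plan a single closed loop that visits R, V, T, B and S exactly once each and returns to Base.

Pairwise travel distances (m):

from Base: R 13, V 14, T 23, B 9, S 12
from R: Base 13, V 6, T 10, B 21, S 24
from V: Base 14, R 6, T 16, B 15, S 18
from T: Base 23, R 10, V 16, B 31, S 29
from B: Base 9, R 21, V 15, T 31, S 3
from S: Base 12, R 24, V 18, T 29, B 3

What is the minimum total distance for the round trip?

With 5 stops there are 5!/2 = 60 distinct round trips (a route and its reverse cost the same).
Base-R-V-T-B-S-Base: 13+6+16+31+3+12 = 81
Base-R-V-T-S-B-Base: 13+6+16+29+3+9 = 76
Base-R-V-B-T-S-Base: 13+6+15+31+29+12 = 106
Base-R-V-B-S-T-Base: 13+6+15+3+29+23 = 89
Base-R-V-S-T-B-Base: 13+6+18+29+31+9 = 106
Base-R-V-S-B-T-Base: 13+6+18+3+31+23 = 94
Base-R-T-V-B-S-Base: 13+10+16+15+3+12 = 69
Base-R-T-V-S-B-Base: 13+10+16+18+3+9 = 69
Base-R-T-B-V-S-Base: 13+10+31+15+18+12 = 99
Base-R-T-B-S-V-Base: 13+10+31+3+18+14 = 89
Base-R-T-S-V-B-Base: 13+10+29+18+15+9 = 94
Base-R-T-S-B-V-Base: 13+10+29+3+15+14 = 84
Base-R-B-V-T-S-Base: 13+21+15+16+29+12 = 106
Base-R-B-V-S-T-Base: 13+21+15+18+29+23 = 119
… (46 more)
The minimum is 69.
One optimal route: Base → R → T → V → B → S → Base (or its reverse).

Shortest round trip = 69 m.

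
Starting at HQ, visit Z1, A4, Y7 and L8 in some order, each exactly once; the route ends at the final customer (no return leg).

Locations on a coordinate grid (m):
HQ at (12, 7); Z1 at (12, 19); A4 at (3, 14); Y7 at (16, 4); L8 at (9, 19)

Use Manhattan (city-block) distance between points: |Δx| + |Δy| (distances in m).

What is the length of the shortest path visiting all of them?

There are 4! = 24 possible orderings.
HQ → Z1 → A4 → Y7 → L8: 12+14+23+22 = 71
HQ → Z1 → A4 → L8 → Y7: 12+14+11+22 = 59
HQ → Z1 → Y7 → A4 → L8: 12+19+23+11 = 65
HQ → Z1 → Y7 → L8 → A4: 12+19+22+11 = 64
HQ → Z1 → L8 → A4 → Y7: 12+3+11+23 = 49
HQ → Z1 → L8 → Y7 → A4: 12+3+22+23 = 60
HQ → A4 → Z1 → Y7 → L8: 16+14+19+22 = 71
HQ → A4 → Z1 → L8 → Y7: 16+14+3+22 = 55
HQ → A4 → Y7 → Z1 → L8: 16+23+19+3 = 61
HQ → A4 → Y7 → L8 → Z1: 16+23+22+3 = 64
HQ → A4 → L8 → Z1 → Y7: 16+11+3+19 = 49
HQ → A4 → L8 → Y7 → Z1: 16+11+22+19 = 68
HQ → Y7 → Z1 → A4 → L8: 7+19+14+11 = 51
HQ → Y7 → Z1 → L8 → A4: 7+19+3+11 = 40
… (10 more)
The minimum is 40.
One shortest path: HQ → Y7 → Z1 → L8 → A4.

Minimum one-way distance = 40 m.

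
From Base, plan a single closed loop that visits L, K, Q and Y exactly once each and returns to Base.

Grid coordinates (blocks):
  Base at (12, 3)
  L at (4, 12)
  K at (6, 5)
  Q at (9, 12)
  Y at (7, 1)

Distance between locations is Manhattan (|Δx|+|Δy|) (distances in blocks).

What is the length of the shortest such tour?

38 blocks — the shortest possible round trip.

With 4 stops there are 4!/2 = 12 distinct round trips (a route and its reverse cost the same).
Base-L-K-Q-Y-Base: 17+9+10+13+7 = 56
Base-L-K-Y-Q-Base: 17+9+5+13+12 = 56
Base-L-Q-K-Y-Base: 17+5+10+5+7 = 44
Base-L-Q-Y-K-Base: 17+5+13+5+8 = 48
Base-L-Y-K-Q-Base: 17+14+5+10+12 = 58
Base-L-Y-Q-K-Base: 17+14+13+10+8 = 62
Base-K-L-Q-Y-Base: 8+9+5+13+7 = 42
Base-K-L-Y-Q-Base: 8+9+14+13+12 = 56
Base-K-Q-L-Y-Base: 8+10+5+14+7 = 44
Base-K-Y-L-Q-Base: 8+5+14+5+12 = 44
Base-Q-L-K-Y-Base: 12+5+9+5+7 = 38
Base-Q-K-L-Y-Base: 12+10+9+14+7 = 52
The minimum is 38.
One optimal route: Base → Q → L → K → Y → Base (or its reverse).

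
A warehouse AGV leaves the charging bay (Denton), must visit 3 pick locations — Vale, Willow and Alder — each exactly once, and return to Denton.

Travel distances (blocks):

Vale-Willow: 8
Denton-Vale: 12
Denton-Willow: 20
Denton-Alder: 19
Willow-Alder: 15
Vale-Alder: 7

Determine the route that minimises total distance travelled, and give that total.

There are 3 distinct closed tours to check (reversals are equivalent).
Denton→Vale→Willow→Alder→Denton: 12+8+15+19 = 54
Denton→Vale→Alder→Willow→Denton: 12+7+15+20 = 54
Denton→Willow→Vale→Alder→Denton: 20+8+7+19 = 54
The minimum is 54.
One optimal route: Denton → Vale → Willow → Alder → Denton (or its reverse).

Minimum total distance: 54 blocks.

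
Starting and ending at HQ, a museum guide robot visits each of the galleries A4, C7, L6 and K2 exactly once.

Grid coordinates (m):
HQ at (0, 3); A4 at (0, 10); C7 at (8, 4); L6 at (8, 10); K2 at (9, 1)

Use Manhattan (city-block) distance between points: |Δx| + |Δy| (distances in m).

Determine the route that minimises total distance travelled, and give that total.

HQ → A4 → C7 → L6 → K2 → HQ: 7+14+6+10+11 = 48
HQ → A4 → C7 → K2 → L6 → HQ: 7+14+4+10+15 = 50
HQ → A4 → L6 → C7 → K2 → HQ: 7+8+6+4+11 = 36
HQ → A4 → L6 → K2 → C7 → HQ: 7+8+10+4+9 = 38
HQ → A4 → K2 → C7 → L6 → HQ: 7+18+4+6+15 = 50
HQ → A4 → K2 → L6 → C7 → HQ: 7+18+10+6+9 = 50
HQ → C7 → A4 → L6 → K2 → HQ: 9+14+8+10+11 = 52
HQ → C7 → A4 → K2 → L6 → HQ: 9+14+18+10+15 = 66
HQ → C7 → L6 → A4 → K2 → HQ: 9+6+8+18+11 = 52
HQ → C7 → K2 → A4 → L6 → HQ: 9+4+18+8+15 = 54
HQ → L6 → A4 → C7 → K2 → HQ: 15+8+14+4+11 = 52
HQ → L6 → C7 → A4 → K2 → HQ: 15+6+14+18+11 = 64
The minimum is 36.
One optimal route: HQ → A4 → L6 → C7 → K2 → HQ (or its reverse).

Minimum total distance: 36 m.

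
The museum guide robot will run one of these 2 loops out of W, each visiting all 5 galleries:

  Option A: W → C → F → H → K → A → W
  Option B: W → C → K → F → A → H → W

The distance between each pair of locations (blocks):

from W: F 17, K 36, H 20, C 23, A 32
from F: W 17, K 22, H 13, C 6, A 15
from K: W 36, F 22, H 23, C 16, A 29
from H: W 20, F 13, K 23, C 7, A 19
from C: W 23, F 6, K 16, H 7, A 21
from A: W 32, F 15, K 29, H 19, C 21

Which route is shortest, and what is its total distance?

Shortest is Option B, total 115 blocks.

Option A: 23 + 6 + 13 + 23 + 29 + 32 = 126
Option B: 23 + 16 + 22 + 15 + 19 + 20 = 115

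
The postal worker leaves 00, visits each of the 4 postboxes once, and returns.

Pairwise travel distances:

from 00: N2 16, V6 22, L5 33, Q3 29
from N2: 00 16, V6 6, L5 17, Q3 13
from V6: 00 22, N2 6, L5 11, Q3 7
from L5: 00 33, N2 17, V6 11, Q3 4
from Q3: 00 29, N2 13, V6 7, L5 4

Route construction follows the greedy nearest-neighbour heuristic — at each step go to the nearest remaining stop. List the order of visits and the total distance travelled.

Nearest-neighbour total = 66; route 00 → N2 → V6 → Q3 → L5 → 00.

At 00 the remaining stops are N2 16, V6 22, Q3 29, L5 33; go to N2.
At N2 the remaining stops are V6 6, Q3 13, L5 17; go to V6.
At V6 the remaining stops are Q3 7, L5 11; go to Q3.
At Q3 the remaining stops are L5 4; go to L5.
Return L5→00: 33.
Total = 16 + 6 + 7 + 4 + 33 = 66.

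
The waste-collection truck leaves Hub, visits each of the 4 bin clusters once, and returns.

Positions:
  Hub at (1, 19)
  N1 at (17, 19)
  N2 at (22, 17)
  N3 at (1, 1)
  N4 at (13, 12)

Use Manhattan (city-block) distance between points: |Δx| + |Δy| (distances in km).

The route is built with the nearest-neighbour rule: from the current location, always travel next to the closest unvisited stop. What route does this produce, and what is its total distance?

Total distance 78 km via the nearest-neighbour route Hub → N1 → N2 → N4 → N3 → Hub.

From Hub: distances to unvisited — N1=16, N3=18, N4=19, N2=23. Nearest is N1 (16).
From N1: distances to unvisited — N2=7, N4=11, N3=34. Nearest is N2 (7).
From N2: distances to unvisited — N4=14, N3=37. Nearest is N4 (14).
From N4: distances to unvisited — N3=23. Nearest is N3 (23).
Return N3→Hub: 18.
Total = 16 + 7 + 14 + 23 + 18 = 78.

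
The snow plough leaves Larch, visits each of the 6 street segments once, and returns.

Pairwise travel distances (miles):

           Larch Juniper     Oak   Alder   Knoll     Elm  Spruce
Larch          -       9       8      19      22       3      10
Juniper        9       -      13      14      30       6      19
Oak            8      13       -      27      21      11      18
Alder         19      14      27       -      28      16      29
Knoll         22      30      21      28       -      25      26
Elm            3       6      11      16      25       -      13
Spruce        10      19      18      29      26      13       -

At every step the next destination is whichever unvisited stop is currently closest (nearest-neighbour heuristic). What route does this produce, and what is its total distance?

Larch → [Elm:3 / Oak:8 / Juniper:9 / Spruce:10 / Alder:19 / Knoll:22] → Elm (3)
Elm → [Juniper:6 / Oak:11 / Spruce:13 / Alder:16 / Knoll:25] → Juniper (6)
Juniper → [Oak:13 / Alder:14 / Spruce:19 / Knoll:30] → Oak (13)
Oak → [Spruce:18 / Knoll:21 / Alder:27] → Spruce (18)
Spruce → [Knoll:26 / Alder:29] → Knoll (26)
Knoll → [Alder:28] → Alder (28)
Return Alder→Larch: 19.
Total = 3 + 6 + 13 + 18 + 26 + 28 + 19 = 113.

Nearest-neighbour total = 113 miles; route Larch → Elm → Juniper → Oak → Spruce → Knoll → Alder → Larch.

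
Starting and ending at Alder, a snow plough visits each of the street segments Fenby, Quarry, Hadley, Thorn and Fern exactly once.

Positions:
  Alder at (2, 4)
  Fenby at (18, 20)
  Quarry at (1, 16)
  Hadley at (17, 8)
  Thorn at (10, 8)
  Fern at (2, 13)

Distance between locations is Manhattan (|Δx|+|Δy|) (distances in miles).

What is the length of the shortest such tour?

66 miles — the shortest possible round trip.

There are 60 distinct closed tours to check (reversals are equivalent).
Alder - Fenby - Quarry - Hadley - Thorn - Fern - Alder: 32+21+24+7+13+9 = 106
Alder - Fenby - Quarry - Hadley - Fern - Thorn - Alder: 32+21+24+20+13+12 = 122
Alder - Fenby - Quarry - Thorn - Hadley - Fern - Alder: 32+21+17+7+20+9 = 106
Alder - Fenby - Quarry - Thorn - Fern - Hadley - Alder: 32+21+17+13+20+19 = 122
Alder - Fenby - Quarry - Fern - Hadley - Thorn - Alder: 32+21+4+20+7+12 = 96
Alder - Fenby - Quarry - Fern - Thorn - Hadley - Alder: 32+21+4+13+7+19 = 96
Alder - Fenby - Hadley - Quarry - Thorn - Fern - Alder: 32+13+24+17+13+9 = 108
Alder - Fenby - Hadley - Quarry - Fern - Thorn - Alder: 32+13+24+4+13+12 = 98
Alder - Fenby - Hadley - Thorn - Quarry - Fern - Alder: 32+13+7+17+4+9 = 82
Alder - Fenby - Hadley - Thorn - Fern - Quarry - Alder: 32+13+7+13+4+13 = 82
Alder - Fenby - Hadley - Fern - Quarry - Thorn - Alder: 32+13+20+4+17+12 = 98
Alder - Fenby - Hadley - Fern - Thorn - Quarry - Alder: 32+13+20+13+17+13 = 108
Alder - Fenby - Thorn - Quarry - Hadley - Fern - Alder: 32+20+17+24+20+9 = 122
Alder - Fenby - Thorn - Quarry - Fern - Hadley - Alder: 32+20+17+4+20+19 = 112
… (46 more)
Alder - Thorn - Hadley - Fenby - Quarry - Fern - Alder: 12+7+13+21+4+9 = 66  ← best
The minimum is 66.
One optimal route: Alder → Thorn → Hadley → Fenby → Quarry → Fern → Alder (or its reverse).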